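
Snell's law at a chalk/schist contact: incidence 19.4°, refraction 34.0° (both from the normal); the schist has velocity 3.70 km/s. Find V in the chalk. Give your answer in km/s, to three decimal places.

2.198 km/s

Snell's law: sin 19.4°/V₁ = sin 34.0°/V₂.
V₁ = V₂·sin 19.4°/sin 34.0° = 3.70 × 0.5940 = 2.198 km/s.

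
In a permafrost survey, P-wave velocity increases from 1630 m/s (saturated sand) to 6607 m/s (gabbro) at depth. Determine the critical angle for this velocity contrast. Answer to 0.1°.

14.3°

Critical incidence: sin θ_c = V₁/V₂ = 1630/6607 = 0.2467.
θ_c = arcsin 0.2467 = 14.28°.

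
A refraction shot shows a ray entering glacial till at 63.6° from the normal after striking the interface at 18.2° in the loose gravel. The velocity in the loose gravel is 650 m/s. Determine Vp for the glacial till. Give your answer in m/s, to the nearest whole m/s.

1864 m/s

sin 18.2° = 0.3123; sin 63.6° = 0.8957.
V₂ = V₁·(sin θ₂/sin θ₁) = 650·(0.8957/0.3123) = 1864.07 m/s.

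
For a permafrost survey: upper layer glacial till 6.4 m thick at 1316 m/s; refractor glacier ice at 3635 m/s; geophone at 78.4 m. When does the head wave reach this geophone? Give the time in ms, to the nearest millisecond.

θ_c = arcsin(V₁/V₂) = arcsin(1316/3635) = 21.23°, cos θ_c = 0.9322.
Intercept time tᵢ = 2h cos θ_c / V₁ = 2·6.4·0.9322/1316 = 0.00907 s.
t = x/V₂ + tᵢ = 78.4/3635 + 0.00907 = 0.03063 s.

31 ms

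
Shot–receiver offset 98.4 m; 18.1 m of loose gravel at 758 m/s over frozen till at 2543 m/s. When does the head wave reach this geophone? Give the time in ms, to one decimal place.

84.3 ms

θ_c = arcsin(V₁/V₂) = arcsin(758/2543) = 17.34°, cos θ_c = 0.9545.
Intercept time tᵢ = 2h cos θ_c / V₁ = 2·18.1·0.9545/758 = 0.04559 s.
t = x/V₂ + tᵢ = 98.4/2543 + 0.04559 = 0.08428 s.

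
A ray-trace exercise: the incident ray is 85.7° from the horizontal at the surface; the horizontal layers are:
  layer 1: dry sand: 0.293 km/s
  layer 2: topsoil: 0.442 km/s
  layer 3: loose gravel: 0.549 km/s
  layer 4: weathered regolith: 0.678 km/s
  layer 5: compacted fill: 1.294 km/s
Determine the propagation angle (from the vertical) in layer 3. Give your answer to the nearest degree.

From the normal: θ₁ = 90° − 85.7° = 4.3°.
Snell's law across each interface conserves sin θ / V, so sin θ_3 = V_3·sin θ₁/V₁.
sin θ_3 = 0.549 × sin 4.3° / 0.293 = 0.1405.
θ_3 = 8.08° from the vertical.

8°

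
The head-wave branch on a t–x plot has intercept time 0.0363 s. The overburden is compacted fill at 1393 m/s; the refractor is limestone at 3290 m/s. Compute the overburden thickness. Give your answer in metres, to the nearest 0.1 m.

h = tᵢ·V₁·V₂ / (2·√(V₂²−V₁²)).
√(V₂²−V₁²) = √(3290² − 1393²) = 2980.5 m/s.
h = 0.0363 s × 1393 × 3290 / (2 × 2980.5) = 27.91 m.

27.9 m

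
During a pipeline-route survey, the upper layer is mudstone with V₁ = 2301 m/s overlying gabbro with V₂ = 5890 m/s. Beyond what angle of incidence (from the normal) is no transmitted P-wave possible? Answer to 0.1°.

At critical incidence the refracted ray runs along the interface (θ₂ = 90°), so sin θ_c = V₁/V₂.
θ_c = arcsin(2301/5890) = arcsin 0.3907 = 23.00°.

23.0°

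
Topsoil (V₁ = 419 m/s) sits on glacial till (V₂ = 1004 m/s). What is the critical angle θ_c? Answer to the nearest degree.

25°

Critical incidence: sin θ_c = V₁/V₂ = 419/1004 = 0.4173.
θ_c = arcsin 0.4173 = 24.67°.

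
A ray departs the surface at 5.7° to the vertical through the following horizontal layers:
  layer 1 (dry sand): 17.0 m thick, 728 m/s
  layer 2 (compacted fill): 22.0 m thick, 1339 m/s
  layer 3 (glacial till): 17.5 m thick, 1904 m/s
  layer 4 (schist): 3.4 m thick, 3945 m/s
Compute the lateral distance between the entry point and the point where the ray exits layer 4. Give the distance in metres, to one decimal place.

Apply Snell's law at each interface; in layer i the horizontal offset is hᵢ·tan θᵢ.
Layer 1: θ = 5.70°; offset = 17.0·tan 5.70° = 1.697 m.
Layer 2: sin θ = 1339·sin 5.7°/728 = 0.1827, θ = 10.53°; offset = 22.0·tan 10.53° = 4.088 m.
Layer 3: sin θ = 1904·sin 5.7°/728 = 0.2598, θ = 15.06°; offset = 17.5·tan 15.06° = 4.707 m.
Layer 4: sin θ = 3945·sin 5.7°/728 = 0.5382, θ = 32.56°; offset = 3.4·tan 32.56° = 2.171 m.
Σ offsets = 12.663 m.

12.7 m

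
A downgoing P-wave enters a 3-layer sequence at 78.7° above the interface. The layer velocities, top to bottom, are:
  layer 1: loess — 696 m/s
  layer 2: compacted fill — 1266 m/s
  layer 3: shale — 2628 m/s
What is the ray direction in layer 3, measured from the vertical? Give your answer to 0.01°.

From the normal: θ₁ = 90° − 78.7° = 11.3°.
Ray parameter p = sin 11.3° / 696 = 2.8153e-04 s/m.
sin θ_3 = p·V_3 = 2.8153e-04 × 2628 = 0.7399.
θ_3 = 47.72° from the vertical.

47.72°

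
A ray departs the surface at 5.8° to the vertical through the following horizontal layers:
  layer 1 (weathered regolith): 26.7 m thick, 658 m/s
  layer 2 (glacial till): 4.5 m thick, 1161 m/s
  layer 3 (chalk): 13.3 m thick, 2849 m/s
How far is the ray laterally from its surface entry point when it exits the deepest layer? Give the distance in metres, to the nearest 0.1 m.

Ray parameter p = sin 5.8° / 658 m/s = 1.5358e-04 s/m.
Layer 1: θ = 5.80°; offset = 26.7·tan 5.80° = 2.712 m.
Layer 2: sin θ = p·1161 = 0.1783 → θ = 10.27°; offset = 4.5·tan 10.27° = 0.815 m.
Layer 3: sin θ = p·2849 = 0.4376 → θ = 25.95°; offset = 13.3·tan 25.95° = 6.472 m.
Σ offsets = 9.999 m.

10.0 m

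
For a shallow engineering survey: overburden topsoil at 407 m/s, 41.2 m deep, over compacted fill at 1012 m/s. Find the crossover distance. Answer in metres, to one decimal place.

126.2 m

x_cross = 2h·√((V₂+V₁)/(V₂−V₁)).
(V₂+V₁)/(V₂−V₁) = (1012+407)/(1012−407) = 2.3455; √ = 1.5315.
x_cross = 2·41.2·1.5315 = 126.19 m.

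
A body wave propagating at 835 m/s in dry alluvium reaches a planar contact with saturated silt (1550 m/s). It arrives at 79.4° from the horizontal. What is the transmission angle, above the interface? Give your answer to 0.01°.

70.03°

Convert to the normal: θ₁ = 90° − 79.4° = 10.6°.
Snell's law: sin θ₂ = (V₂/V₁)·sin θ₁ = (1550/835)·sin 10.6° = 0.3415.
θ₂ = sin⁻¹(0.3415) = 19.97° (from vertical).
From the interface: 90° − 19.97° = 70.03°.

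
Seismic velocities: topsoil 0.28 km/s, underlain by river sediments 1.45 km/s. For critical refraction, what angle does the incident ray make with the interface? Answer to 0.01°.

Critical incidence: sin θ_c = V₁/V₂ = 0.28/1.45 = 0.1931.
θ_c = arcsin 0.1931 = 11.13°.
Measured from the interface: 90° − 11.13° = 78.87°.

78.87°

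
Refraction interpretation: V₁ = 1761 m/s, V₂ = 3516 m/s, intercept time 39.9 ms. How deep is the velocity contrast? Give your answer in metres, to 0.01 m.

40.59 m

θ_c = arcsin(1761/3516) = 30.06°; cos θ_c = 0.8655.
tᵢ = 2h cos θ_c/V₁ ⇒ h = tᵢ·V₁/(2 cos θ_c) = 0.0399·1761/(2·0.8655) = 40.59 m.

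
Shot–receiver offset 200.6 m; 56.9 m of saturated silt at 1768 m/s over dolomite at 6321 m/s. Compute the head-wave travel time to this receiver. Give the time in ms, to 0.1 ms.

93.5 ms

θ_c = arcsin(V₁/V₂) = arcsin(1768/6321) = 16.24°, cos θ_c = 0.9601.
Intercept time tᵢ = 2h cos θ_c / V₁ = 2·56.9·0.9601/1768 = 0.06180 s.
t = x/V₂ + tᵢ = 200.6/6321 + 0.06180 = 0.09353 s.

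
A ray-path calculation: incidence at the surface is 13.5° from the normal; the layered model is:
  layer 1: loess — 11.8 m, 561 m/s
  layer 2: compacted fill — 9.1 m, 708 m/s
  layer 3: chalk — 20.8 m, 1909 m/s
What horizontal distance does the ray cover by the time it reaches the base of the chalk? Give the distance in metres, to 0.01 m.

Ray parameter p = sin 13.5° / 561 m/s = 4.1612e-04 s/m.
Layer 1: θ = 13.50°; offset = 11.8·tan 13.50° = 2.8329 m.
Layer 2: sin θ = p·708 = 0.2946 → θ = 17.13°; offset = 9.1·tan 17.13° = 2.8055 m.
Layer 3: sin θ = p·1909 = 0.7944 → θ = 52.60°; offset = 20.8·tan 52.60° = 27.2021 m.
Σ offsets = 32.8405 m.

32.84 m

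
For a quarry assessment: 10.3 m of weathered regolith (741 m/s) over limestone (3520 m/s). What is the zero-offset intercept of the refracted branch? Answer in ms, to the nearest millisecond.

θ_c = arcsin(V₁/V₂) = arcsin(741/3520) = 12.15°; cos θ_c = 0.9776.
tᵢ = 2h·cos θ_c / V₁ = 2·10.3·0.9776 / 741 = 0.02718 s.

27 ms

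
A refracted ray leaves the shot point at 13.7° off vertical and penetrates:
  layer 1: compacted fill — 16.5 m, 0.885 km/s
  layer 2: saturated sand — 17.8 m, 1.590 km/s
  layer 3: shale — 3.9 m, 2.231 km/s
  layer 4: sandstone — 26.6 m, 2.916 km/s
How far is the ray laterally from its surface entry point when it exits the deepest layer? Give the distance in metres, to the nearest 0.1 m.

48.5 m

Ray parameter p = sin 13.7° / 0.885 km/s = 2.6761e-01 s/km.
Layer 1: θ = 13.70°; offset = 16.5·tan 13.70° = 4.022 m.
Layer 2: sin θ = p·1.590 = 0.4255 → θ = 25.18°; offset = 17.8·tan 25.18° = 8.369 m.
Layer 3: sin θ = p·2.231 = 0.5970 → θ = 36.66°; offset = 3.9·tan 36.66° = 2.903 m.
Layer 4: sin θ = p·2.916 = 0.7804 → θ = 51.29°; offset = 26.6·tan 51.29° = 33.195 m.
Σ offsets = 48.489 m.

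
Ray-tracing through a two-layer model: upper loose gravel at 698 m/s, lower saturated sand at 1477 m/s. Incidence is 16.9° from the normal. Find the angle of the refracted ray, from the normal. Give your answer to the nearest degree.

sin θ₁/V₁ = sin θ₂/V₂ ⇒ sin θ₂ = 1477·sin 16.9°/698 = 1477·0.2907/698 = 0.6151.
θ₂ = sin⁻¹(0.6151) = 37.96° (from vertical).

38°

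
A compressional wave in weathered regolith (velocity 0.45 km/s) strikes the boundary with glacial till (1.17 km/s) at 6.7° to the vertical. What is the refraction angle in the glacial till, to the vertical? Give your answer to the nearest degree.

18°

Snell's law: sin θ₂ = (V₂/V₁)·sin θ₁ = (1.17/0.45)·sin 6.7° = 0.3033.
θ₂ = sin⁻¹(0.3033) = 17.66° (from vertical).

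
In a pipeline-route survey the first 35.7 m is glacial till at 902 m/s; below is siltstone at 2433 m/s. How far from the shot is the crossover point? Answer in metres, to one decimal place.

105.4 m

x_cross = 2h·√((V₂+V₁)/(V₂−V₁)).
(V₂+V₁)/(V₂−V₁) = (2433+902)/(2433−902) = 2.1783; √ = 1.4759.
x_cross = 2·35.7·1.4759 = 105.38 m.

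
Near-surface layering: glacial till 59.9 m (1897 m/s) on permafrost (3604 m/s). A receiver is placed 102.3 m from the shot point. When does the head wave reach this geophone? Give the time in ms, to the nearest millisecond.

82 ms

θ_c = arcsin(V₁/V₂) = arcsin(1897/3604) = 31.76°, cos θ_c = 0.8503.
Intercept time tᵢ = 2h cos θ_c / V₁ = 2·59.9·0.8503/1897 = 0.05370 s.
t = x/V₂ + tᵢ = 102.3/3604 + 0.05370 = 0.08208 s.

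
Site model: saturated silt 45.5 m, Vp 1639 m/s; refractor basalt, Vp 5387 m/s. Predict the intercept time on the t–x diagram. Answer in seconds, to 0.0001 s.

θ_c = arcsin(V₁/V₂) = arcsin(1639/5387) = 17.71°; cos θ_c = 0.9526.
tᵢ = 2h·cos θ_c / V₁ = 2·45.5·0.9526 / 1639 = 0.05289 s.

0.0529 s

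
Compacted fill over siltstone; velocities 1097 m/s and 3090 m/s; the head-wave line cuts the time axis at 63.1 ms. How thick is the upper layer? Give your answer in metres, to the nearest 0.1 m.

37.0 m

h = tᵢ·V₁·V₂ / (2·√(V₂²−V₁²)).
√(V₂²−V₁²) = √(3090² − 1097²) = 2888.7 m/s.
h = 0.0631 s × 1097 × 3090 / (2 × 2888.7) = 37.02 m.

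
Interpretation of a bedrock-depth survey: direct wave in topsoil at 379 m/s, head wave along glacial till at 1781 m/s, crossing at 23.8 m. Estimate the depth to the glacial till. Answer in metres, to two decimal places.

9.59 m

h = (x_cross/2)·√((V₂−V₁)/(V₂+V₁)).
(V₂−V₁)/(V₂+V₁) = (1781−379)/(1781+379) = 0.6491; √ = 0.8057.
h = (23.8/2)·0.8057 = 9.59 m.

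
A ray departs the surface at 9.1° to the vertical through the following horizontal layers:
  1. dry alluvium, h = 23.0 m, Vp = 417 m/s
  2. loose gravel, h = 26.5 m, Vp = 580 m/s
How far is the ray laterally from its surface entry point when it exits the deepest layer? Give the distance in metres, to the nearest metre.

p = sin θ₁/V₁ = sin 9.1°/417 = 3.7928e-04 s/m is conserved through the stack.
Layer 1: θ = 9.10°; offset = 23.0·tan 9.10° = 3.684 m.
Layer 2: sin θ = p·580 = 0.2200 → θ = 12.71°; offset = 26.5·tan 12.71° = 5.976 m.
Summing the layer offsets gives 9.660 m.

10 m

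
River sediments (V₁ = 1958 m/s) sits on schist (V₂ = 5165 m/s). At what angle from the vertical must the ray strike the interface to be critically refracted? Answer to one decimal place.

22.3°

Critical incidence: sin θ_c = V₁/V₂ = 1958/5165 = 0.3791.
θ_c = arcsin 0.3791 = 22.28°.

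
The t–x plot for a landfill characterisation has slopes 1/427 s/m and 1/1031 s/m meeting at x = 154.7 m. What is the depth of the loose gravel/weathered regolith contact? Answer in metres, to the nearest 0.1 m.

49.8 m

h = (x_cross/2)·√((V₂−V₁)/(V₂+V₁)).
(V₂−V₁)/(V₂+V₁) = (1031−427)/(1031+427) = 0.4143; √ = 0.6436.
h = (154.7/2)·0.6436 = 49.79 m.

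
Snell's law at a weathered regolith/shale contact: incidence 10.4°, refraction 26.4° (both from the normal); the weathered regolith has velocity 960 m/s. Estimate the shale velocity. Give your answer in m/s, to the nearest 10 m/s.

2360 m/s

Snell's law: sin 10.4°/V₁ = sin 26.4°/V₂.
V₂ = V₁·sin 26.4°/sin 10.4° = 960 × 2.4631 = 2364.57 m/s.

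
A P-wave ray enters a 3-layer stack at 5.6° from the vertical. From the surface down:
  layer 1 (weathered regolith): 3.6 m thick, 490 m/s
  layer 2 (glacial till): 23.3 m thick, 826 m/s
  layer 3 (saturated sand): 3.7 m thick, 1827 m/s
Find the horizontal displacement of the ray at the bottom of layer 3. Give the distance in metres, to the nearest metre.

Ray parameter p = sin 5.6° / 490 m/s = 1.9915e-04 s/m.
Layer 1: θ = 5.60°; offset = 3.6·tan 5.60° = 0.353 m.
Layer 2: sin θ = p·826 = 0.1645 → θ = 9.47°; offset = 23.3·tan 9.47° = 3.886 m.
Layer 3: sin θ = p·1827 = 0.3638 → θ = 21.34°; offset = 3.7·tan 21.34° = 1.445 m.
Total horizontal offset = 5.684 m.

6 m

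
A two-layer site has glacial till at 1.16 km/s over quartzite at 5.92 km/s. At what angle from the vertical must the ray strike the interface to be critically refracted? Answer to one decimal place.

Critical incidence: sin θ_c = V₁/V₂ = 1.16/5.92 = 0.1959.
θ_c = arcsin 0.1959 = 11.30°.

11.3°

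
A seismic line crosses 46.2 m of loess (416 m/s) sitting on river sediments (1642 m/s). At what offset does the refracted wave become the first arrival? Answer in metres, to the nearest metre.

120 m

x_cross = 2h·√((V₂+V₁)/(V₂−V₁)).
(V₂+V₁)/(V₂−V₁) = (1642+416)/(1642−416) = 1.6786; √ = 1.2956.
x_cross = 2·46.2·1.2956 = 119.72 m.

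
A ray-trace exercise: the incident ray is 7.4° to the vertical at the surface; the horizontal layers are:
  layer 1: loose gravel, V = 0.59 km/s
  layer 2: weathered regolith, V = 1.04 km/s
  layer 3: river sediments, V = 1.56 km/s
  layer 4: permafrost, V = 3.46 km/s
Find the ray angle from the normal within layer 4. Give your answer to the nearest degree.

49°

Ray parameter p = sin 7.4° / 0.59 = 2.1830e-01 s/km.
sin θ_4 = p·V_4 = 2.1830e-01 × 3.46 = 0.7553.
θ_4 = arcsin 0.7553 = 49.05°.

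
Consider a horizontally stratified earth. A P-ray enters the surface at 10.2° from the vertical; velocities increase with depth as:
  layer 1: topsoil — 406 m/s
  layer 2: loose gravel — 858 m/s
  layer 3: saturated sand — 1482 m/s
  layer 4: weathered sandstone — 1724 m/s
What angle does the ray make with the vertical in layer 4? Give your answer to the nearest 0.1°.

Ray parameter p = sin 10.2° / 406 = 4.3617e-04 s/m.
sin θ_4 = p·V_4 = 4.3617e-04 × 1724 = 0.7520.
θ_4 = 48.76° from the vertical.

48.8°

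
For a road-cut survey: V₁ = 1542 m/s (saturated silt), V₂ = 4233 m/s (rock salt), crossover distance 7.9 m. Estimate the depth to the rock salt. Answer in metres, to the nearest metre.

3 m

h = (x_cross/2)·√((V₂−V₁)/(V₂+V₁)).
(V₂−V₁)/(V₂+V₁) = (4233−1542)/(4233+1542) = 0.4660; √ = 0.6826.
h = (7.9/2)·0.6826 = 2.70 m.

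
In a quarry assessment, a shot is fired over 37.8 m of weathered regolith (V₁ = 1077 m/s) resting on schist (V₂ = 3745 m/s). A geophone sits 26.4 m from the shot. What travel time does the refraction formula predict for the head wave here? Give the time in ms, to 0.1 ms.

74.3 ms

t = x/V₂ + 2h·√(V₂²−V₁²)/(V₁V₂).
√(V₂²−V₁²) = √(3745²−1077²) = 3586.8 m/s; delay term = 2·37.8·3586.8/(1077·3745) = 0.06723 s.
t = 26.4/3745 + 0.06723 = 0.07428 s.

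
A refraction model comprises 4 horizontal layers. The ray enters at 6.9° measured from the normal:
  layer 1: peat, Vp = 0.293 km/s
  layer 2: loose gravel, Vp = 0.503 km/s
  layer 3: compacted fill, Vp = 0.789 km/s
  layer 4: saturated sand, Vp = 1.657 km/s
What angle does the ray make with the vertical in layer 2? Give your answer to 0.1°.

Snell's law across each interface conserves sin θ / V, so sin θ_2 = V_2·sin θ₁/V₁.
sin θ_2 = 0.503 × sin 6.9° / 0.293 = 0.2062.
θ_2 = 11.90° from the vertical.

11.9°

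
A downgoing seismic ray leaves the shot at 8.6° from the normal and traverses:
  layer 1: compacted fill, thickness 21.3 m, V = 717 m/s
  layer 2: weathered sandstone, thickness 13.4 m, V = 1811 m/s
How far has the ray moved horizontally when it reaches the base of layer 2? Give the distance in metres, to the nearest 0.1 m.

8.7 m

Ray parameter p = sin 8.6° / 717 m/s = 2.0856e-04 s/m.
Layer 1: θ = 8.60°; offset = 21.3·tan 8.60° = 3.221 m.
Layer 2: sin θ = p·1811 = 0.3777 → θ = 22.19°; offset = 13.4·tan 22.19° = 5.466 m.
Σ offsets = 8.687 m.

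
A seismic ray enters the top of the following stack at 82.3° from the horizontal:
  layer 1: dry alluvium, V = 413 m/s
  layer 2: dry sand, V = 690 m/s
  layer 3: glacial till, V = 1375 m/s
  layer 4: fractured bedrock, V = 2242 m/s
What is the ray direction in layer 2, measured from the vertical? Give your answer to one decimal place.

From the normal: θ₁ = 90° − 82.3° = 7.7°.
Snell's law across each interface conserves sin θ / V, so sin θ_2 = V_2·sin θ₁/V₁.
sin θ_2 = 690 × sin 7.7° / 413 = 0.2239.
θ_2 = 12.94° from the vertical.

12.9°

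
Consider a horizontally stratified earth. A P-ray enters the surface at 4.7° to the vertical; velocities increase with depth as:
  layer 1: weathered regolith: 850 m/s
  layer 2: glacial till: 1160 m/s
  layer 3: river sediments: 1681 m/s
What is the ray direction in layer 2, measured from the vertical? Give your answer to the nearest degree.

6°

Ray parameter p = sin 4.7° / 850 = 9.6398e-05 s/m.
sin θ_2 = p·V_2 = 9.6398e-05 × 1160 = 0.1118.
θ_2 = arcsin 0.1118 = 6.42°.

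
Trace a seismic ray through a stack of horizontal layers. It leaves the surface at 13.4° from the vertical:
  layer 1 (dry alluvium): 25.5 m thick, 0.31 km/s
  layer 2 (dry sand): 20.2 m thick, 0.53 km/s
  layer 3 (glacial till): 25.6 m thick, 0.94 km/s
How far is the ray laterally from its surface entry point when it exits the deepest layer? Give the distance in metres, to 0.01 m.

40.08 m

p = sin θ₁/V₁ = sin 13.4°/0.31 = 7.4757e-01 s/km is conserved through the stack.
Layer 1: θ = 13.40°; offset = 25.5·tan 13.40° = 6.0750 m.
Layer 2: sin θ = p·0.53 = 0.3962 → θ = 23.34°; offset = 20.2·tan 23.34° = 8.7169 m.
Layer 3: sin θ = p·0.94 = 0.7027 → θ = 44.65°; offset = 25.6·tan 44.65° = 25.2852 m.
Σ offsets = 40.0771 m.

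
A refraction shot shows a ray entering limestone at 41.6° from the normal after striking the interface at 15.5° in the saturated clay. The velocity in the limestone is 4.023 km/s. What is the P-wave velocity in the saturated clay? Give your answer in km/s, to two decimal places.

sin 15.5° = 0.2672; sin 41.6° = 0.6639.
V₁ = V₂·(sin θ₁/sin θ₂) = 4.023·(0.2672/0.6639) = 1.62 km/s.

1.62 km/s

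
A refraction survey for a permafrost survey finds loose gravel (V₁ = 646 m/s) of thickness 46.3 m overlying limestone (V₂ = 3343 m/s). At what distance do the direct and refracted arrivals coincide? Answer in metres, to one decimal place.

112.6 m

θ_c = arcsin(646/3343) = 11.14°, so cos θ_c = 0.9812 and tᵢ = 2h cos θ_c/V₁ = 0.1406 s.
At crossover x/V₁ = x/V₂ + tᵢ ⇒ x = tᵢ/(1/V₁ − 1/V₂) = 0.14064/(1.5480e-03 − 2.9913e-04) = 112.62 m.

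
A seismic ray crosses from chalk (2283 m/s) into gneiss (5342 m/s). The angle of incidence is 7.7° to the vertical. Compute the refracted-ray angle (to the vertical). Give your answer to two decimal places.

18.27°

Snell's law: sin θ₂ = (V₂/V₁)·sin θ₁ = (5342/2283)·sin 7.7° = 0.3135.
θ₂ = sin⁻¹(0.3135) = 18.27° (from vertical).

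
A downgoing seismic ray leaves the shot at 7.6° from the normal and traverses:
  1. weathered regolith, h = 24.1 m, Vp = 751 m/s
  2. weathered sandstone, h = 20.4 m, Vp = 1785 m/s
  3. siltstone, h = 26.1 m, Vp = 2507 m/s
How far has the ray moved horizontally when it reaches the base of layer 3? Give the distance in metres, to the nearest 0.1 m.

22.8 m

Apply Snell's law at each interface; in layer i the horizontal offset is hᵢ·tan θᵢ.
Layer 1: θ = 7.60°; offset = 24.1·tan 7.60° = 3.216 m.
Layer 2: sin θ = 1785·sin 7.6°/751 = 0.3144, θ = 18.32°; offset = 20.4·tan 18.32° = 6.755 m.
Layer 3: sin θ = 2507·sin 7.6°/751 = 0.4415, θ = 26.20°; offset = 26.1·tan 26.20° = 12.843 m.
Summing the layer offsets gives 22.813 m.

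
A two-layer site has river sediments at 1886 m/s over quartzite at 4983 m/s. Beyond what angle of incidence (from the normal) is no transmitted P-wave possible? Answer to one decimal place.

Critical incidence: sin θ_c = V₁/V₂ = 1886/4983 = 0.3785.
θ_c = arcsin 0.3785 = 22.24°.

22.2°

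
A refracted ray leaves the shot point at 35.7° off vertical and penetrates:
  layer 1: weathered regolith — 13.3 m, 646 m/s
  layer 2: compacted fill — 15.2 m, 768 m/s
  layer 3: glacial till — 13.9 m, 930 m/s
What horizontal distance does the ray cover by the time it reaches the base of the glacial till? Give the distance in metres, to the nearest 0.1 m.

45.7 m

Ray parameter p = sin 35.7° / 646 m/s = 9.0331e-04 s/m.
Layer 1: θ = 35.70°; offset = 13.3·tan 35.70° = 9.557 m.
Layer 2: sin θ = p·768 = 0.6937 → θ = 43.93°; offset = 15.2·tan 43.93° = 14.641 m.
Layer 3: sin θ = p·930 = 0.8401 → θ = 57.15°; offset = 13.9·tan 57.15° = 21.526 m.
Total horizontal offset = 45.725 m.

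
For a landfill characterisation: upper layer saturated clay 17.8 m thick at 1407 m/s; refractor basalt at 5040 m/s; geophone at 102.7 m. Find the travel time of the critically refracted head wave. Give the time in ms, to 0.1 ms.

t = x/V₂ + 2h·√(V₂²−V₁²)/(V₁V₂).
√(V₂²−V₁²) = √(5040²−1407²) = 4839.6 m/s; delay term = 2·17.8·4839.6/(1407·5040) = 0.02430 s.
t = 102.7/5040 + 0.02430 = 0.04467 s.

44.7 ms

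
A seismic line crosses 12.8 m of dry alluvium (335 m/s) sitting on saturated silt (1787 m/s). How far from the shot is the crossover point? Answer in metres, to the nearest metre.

x_cross = 2h·√((V₂+V₁)/(V₂−V₁)).
(V₂+V₁)/(V₂−V₁) = (1787+335)/(1787−335) = 1.4614; √ = 1.2089.
x_cross = 2·12.8·1.2089 = 30.95 m.

31 m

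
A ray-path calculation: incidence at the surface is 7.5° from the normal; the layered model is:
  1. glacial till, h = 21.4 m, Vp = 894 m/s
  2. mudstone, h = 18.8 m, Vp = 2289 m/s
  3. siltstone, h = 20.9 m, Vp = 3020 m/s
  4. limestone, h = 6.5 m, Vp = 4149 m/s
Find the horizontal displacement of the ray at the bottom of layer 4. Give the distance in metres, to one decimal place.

24.7 m

Apply Snell's law at each interface; in layer i the horizontal offset is hᵢ·tan θᵢ.
Layer 1: θ = 7.50°; offset = 21.4·tan 7.50° = 2.817 m.
Layer 2: sin θ = 2289·sin 7.5°/894 = 0.3342, θ = 19.52°; offset = 18.8·tan 19.52° = 6.666 m.
Layer 3: sin θ = 3020·sin 7.5°/894 = 0.4409, θ = 26.16°; offset = 20.9·tan 26.16° = 10.267 m.
Layer 4: sin θ = 4149·sin 7.5°/894 = 0.6058, θ = 37.28°; offset = 6.5·tan 37.28° = 4.949 m.
Σ offsets = 24.700 m.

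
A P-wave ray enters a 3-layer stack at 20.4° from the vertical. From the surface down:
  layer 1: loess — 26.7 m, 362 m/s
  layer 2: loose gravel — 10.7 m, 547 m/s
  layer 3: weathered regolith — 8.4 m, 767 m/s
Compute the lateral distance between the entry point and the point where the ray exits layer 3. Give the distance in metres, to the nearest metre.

26 m

Apply Snell's law at each interface; in layer i the horizontal offset is hᵢ·tan θᵢ.
Layer 1: θ = 20.40°; offset = 26.7·tan 20.40° = 9.930 m.
Layer 2: sin θ = 547·sin 20.4°/362 = 0.5267, θ = 31.78°; offset = 10.7·tan 31.78° = 6.630 m.
Layer 3: sin θ = 767·sin 20.4°/362 = 0.7385, θ = 47.61°; offset = 8.4·tan 47.61° = 9.202 m.
Σ offsets = 25.761 m.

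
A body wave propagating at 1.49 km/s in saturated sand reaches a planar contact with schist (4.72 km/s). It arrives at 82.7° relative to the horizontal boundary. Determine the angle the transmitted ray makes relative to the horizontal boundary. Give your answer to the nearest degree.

Convert to the normal: θ₁ = 90° − 82.7° = 7.3°.
sin θ₁/V₁ = sin θ₂/V₂ ⇒ sin θ₂ = 4.72·sin 7.3°/1.49 = 4.72·0.1271/1.49 = 0.4025.
θ₂ = arcsin 0.4025 = 23.74° from the normal.
From the interface: 90° − 23.74° = 66.26°.

66°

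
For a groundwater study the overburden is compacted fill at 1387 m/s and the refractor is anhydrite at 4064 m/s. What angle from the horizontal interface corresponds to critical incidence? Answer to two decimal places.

70.04°

Critical incidence: sin θ_c = V₁/V₂ = 1387/4064 = 0.3413.
θ_c = arcsin 0.3413 = 19.96°.
Measured from the interface: 90° − 19.96° = 70.04°.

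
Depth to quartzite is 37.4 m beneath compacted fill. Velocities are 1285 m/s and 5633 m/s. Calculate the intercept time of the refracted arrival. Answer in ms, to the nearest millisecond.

57 ms

θ_c = arcsin(V₁/V₂) = arcsin(1285/5633) = 13.19°; cos θ_c = 0.9736.
tᵢ = 2h·cos θ_c / V₁ = 2·37.4·0.9736 / 1285 = 0.05668 s.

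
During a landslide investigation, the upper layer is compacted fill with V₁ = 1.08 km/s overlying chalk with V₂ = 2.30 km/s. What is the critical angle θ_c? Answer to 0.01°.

Critical incidence: sin θ_c = V₁/V₂ = 1.08/2.30 = 0.4696.
θ_c = arcsin 0.4696 = 28.01°.

28.01°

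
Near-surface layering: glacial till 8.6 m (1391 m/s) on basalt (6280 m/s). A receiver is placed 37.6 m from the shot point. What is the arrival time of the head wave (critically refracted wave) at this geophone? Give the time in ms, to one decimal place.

18.0 ms

t = x/V₂ + 2h·√(V₂²−V₁²)/(V₁V₂).
√(V₂²−V₁²) = √(6280²−1391²) = 6124.0 m/s; delay term = 2·8.6·6124.0/(1391·6280) = 0.01206 s.
t = 37.6/6280 + 0.01206 = 0.01805 s.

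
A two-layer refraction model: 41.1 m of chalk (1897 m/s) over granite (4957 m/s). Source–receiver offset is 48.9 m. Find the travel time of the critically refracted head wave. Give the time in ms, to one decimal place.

49.9 ms

t = x/V₂ + 2h·√(V₂²−V₁²)/(V₁V₂).
√(V₂²−V₁²) = √(4957²−1897²) = 4579.7 m/s; delay term = 2·41.1·4579.7/(1897·4957) = 0.04003 s.
t = 48.9/4957 + 0.04003 = 0.04990 s.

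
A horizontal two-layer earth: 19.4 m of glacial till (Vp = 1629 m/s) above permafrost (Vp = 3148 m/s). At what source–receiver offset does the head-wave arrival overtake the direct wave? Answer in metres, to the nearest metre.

69 m

x_cross = 2h·√((V₂+V₁)/(V₂−V₁)).
(V₂+V₁)/(V₂−V₁) = (3148+1629)/(3148−1629) = 3.1448; √ = 1.7734.
x_cross = 2·19.4·1.7734 = 68.81 m.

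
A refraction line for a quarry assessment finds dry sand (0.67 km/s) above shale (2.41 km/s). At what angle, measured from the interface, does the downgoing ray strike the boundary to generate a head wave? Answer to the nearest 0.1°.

73.9°

Critical incidence: sin θ_c = V₁/V₂ = 0.67/2.41 = 0.2780.
θ_c = arcsin 0.2780 = 16.14°.
Measured from the interface: 90° − 16.14° = 73.86°.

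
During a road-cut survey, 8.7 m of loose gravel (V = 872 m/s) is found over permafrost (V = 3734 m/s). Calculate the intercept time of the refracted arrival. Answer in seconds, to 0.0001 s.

0.0194 s

tᵢ = 2h·√(V₂²−V₁²)/(V₁V₂).
√(V₂²−V₁²) = √(3734²−872²) = 3630.8 m/s.
tᵢ = 2·8.7·3630.8/(872·3734) = 0.01940 s.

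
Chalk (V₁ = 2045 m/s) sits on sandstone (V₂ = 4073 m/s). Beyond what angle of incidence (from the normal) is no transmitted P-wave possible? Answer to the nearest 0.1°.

At critical incidence the refracted ray runs along the interface (θ₂ = 90°), so sin θ_c = V₁/V₂.
θ_c = arcsin(2045/4073) = arcsin 0.5021 = 30.14°.

30.1°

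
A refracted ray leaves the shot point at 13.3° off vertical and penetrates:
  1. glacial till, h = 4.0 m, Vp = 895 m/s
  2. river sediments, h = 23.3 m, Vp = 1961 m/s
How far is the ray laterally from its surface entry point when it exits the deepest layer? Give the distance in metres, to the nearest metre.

15 m

Apply Snell's law at each interface; in layer i the horizontal offset is hᵢ·tan θᵢ.
Layer 1: θ = 13.30°; offset = 4.0·tan 13.30° = 0.946 m.
Layer 2: sin θ = 1961·sin 13.3°/895 = 0.5041, θ = 30.27°; offset = 23.3·tan 30.27° = 13.598 m.
Σ offsets = 14.544 m.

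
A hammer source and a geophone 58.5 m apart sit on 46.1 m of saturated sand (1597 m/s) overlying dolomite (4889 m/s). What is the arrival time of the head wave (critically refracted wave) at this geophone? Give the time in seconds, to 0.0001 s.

0.0665 s

t = x/V₂ + 2h·√(V₂²−V₁²)/(V₁V₂).
√(V₂²−V₁²) = √(4889²−1597²) = 4620.8 m/s; delay term = 2·46.1·4620.8/(1597·4889) = 0.05457 s.
t = 58.5/4889 + 0.05457 = 0.06653 s.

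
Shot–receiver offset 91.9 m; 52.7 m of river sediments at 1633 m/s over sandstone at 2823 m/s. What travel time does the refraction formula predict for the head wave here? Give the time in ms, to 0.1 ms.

θ_c = arcsin(V₁/V₂) = arcsin(1633/2823) = 35.34°, cos θ_c = 0.8157.
Intercept time tᵢ = 2h cos θ_c / V₁ = 2·52.7·0.8157/1633 = 0.05265 s.
t = x/V₂ + tᵢ = 91.9/2823 + 0.05265 = 0.08520 s.

85.2 ms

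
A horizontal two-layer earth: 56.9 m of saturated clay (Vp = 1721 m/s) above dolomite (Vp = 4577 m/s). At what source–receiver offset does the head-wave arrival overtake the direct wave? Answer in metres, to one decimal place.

θ_c = arcsin(1721/4577) = 22.09°, so cos θ_c = 0.9266 and tᵢ = 2h cos θ_c/V₁ = 0.0613 s.
At crossover x/V₁ = x/V₂ + tᵢ ⇒ x = tᵢ/(1/V₁ − 1/V₂) = 0.06127/(5.8106e-04 − 2.1848e-04) = 168.99 m.

169.0 m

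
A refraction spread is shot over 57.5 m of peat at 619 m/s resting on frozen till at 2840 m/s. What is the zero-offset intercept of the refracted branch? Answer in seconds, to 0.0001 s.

0.1813 s

θ_c = arcsin(V₁/V₂) = arcsin(619/2840) = 12.59°; cos θ_c = 0.9760.
tᵢ = 2h·cos θ_c / V₁ = 2·57.5·0.9760 / 619 = 0.18132 s.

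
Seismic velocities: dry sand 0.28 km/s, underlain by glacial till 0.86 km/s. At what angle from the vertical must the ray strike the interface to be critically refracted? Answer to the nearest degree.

At critical incidence the refracted ray runs along the interface (θ₂ = 90°), so sin θ_c = V₁/V₂.
θ_c = arcsin(0.28/0.86) = arcsin 0.3256 = 19.00°.

19°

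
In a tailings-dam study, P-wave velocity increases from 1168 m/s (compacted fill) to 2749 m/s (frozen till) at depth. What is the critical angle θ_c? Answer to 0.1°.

Critical incidence: sin θ_c = V₁/V₂ = 1168/2749 = 0.4249.
θ_c = arcsin 0.4249 = 25.14°.

25.1°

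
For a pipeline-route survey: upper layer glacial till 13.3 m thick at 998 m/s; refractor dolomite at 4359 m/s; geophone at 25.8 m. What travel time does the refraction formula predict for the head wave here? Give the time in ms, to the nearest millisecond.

θ_c = arcsin(V₁/V₂) = arcsin(998/4359) = 13.24°, cos θ_c = 0.9734.
Intercept time tᵢ = 2h cos θ_c / V₁ = 2·13.3·0.9734/998 = 0.02595 s.
t = x/V₂ + tᵢ = 25.8/4359 + 0.02595 = 0.03186 s.

32 ms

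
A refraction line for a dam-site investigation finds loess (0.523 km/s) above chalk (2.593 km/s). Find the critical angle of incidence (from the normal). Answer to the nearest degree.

Critical incidence: sin θ_c = V₁/V₂ = 0.523/2.593 = 0.2017.
θ_c = arcsin 0.2017 = 11.64°.

12°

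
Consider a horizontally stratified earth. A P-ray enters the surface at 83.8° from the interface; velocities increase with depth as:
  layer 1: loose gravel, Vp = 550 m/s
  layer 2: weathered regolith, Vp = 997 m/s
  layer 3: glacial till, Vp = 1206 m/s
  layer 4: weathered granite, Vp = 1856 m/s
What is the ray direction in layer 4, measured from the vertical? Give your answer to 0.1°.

21.4°

From the normal: θ₁ = 90° − 83.8° = 6.2°.
Ray parameter p = sin 6.2° / 550 = 1.9636e-04 s/m.
sin θ_4 = p·V_4 = 1.9636e-04 × 1856 = 0.3644.
θ_4 = arcsin 0.3644 = 21.37°.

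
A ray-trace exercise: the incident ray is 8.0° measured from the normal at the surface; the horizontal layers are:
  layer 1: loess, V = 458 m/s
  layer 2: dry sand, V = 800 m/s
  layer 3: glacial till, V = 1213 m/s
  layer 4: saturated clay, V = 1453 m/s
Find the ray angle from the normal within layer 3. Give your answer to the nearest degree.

Snell's law across each interface conserves sin θ / V, so sin θ_3 = V_3·sin θ₁/V₁.
sin θ_3 = 1213 × sin 8.0° / 458 = 0.3686.
θ_3 = arcsin 0.3686 = 21.63°.

22°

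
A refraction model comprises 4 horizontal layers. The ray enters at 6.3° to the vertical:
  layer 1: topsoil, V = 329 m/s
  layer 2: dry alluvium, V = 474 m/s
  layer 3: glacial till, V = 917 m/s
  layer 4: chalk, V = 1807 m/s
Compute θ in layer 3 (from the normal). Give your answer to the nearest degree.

Ray parameter p = sin 6.3° / 329 = 3.3354e-04 s/m.
sin θ_3 = p·V_3 = 3.3354e-04 × 917 = 0.3059.
θ_3 = 17.81° from the vertical.

18°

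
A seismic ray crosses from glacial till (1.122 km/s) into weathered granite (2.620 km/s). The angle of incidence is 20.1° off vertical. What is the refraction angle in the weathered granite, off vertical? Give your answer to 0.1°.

Snell's law: sin θ₂ = (V₂/V₁)·sin θ₁ = (2.620/1.122)·sin 20.1° = 0.8025.
θ₂ = sin⁻¹(0.8025) = 53.37° (from vertical).

53.4°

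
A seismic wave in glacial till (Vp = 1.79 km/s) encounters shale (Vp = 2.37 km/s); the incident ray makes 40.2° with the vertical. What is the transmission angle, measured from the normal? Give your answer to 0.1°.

Snell's law: sin θ₂ = (V₂/V₁)·sin θ₁ = (2.37/1.79)·sin 40.2° = 0.8546.
θ₂ = arcsin 0.8546 = 58.72° from the normal.

58.7°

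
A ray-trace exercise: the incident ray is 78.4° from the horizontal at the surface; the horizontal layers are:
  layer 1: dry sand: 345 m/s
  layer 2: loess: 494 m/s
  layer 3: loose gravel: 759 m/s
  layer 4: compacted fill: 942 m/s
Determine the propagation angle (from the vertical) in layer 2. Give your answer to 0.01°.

From the normal: θ₁ = 90° − 78.4° = 11.6°.
Snell's law across each interface conserves sin θ / V, so sin θ_2 = V_2·sin θ₁/V₁.
sin θ_2 = 494 × sin 11.6° / 345 = 0.2879.
θ_2 = arcsin 0.2879 = 16.73°.

16.73°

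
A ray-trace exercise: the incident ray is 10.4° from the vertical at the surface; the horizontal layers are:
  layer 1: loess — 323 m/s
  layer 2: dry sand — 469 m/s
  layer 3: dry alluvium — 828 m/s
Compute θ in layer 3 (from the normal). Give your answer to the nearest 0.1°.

27.6°

Snell's law across each interface conserves sin θ / V, so sin θ_3 = V_3·sin θ₁/V₁.
sin θ_3 = 828 × sin 10.4° / 323 = 0.4628.
θ_3 = 27.57° from the vertical.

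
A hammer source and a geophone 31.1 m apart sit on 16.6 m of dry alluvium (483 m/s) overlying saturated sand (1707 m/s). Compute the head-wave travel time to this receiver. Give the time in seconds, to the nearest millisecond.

0.084 s

t = x/V₂ + 2h·√(V₂²−V₁²)/(V₁V₂).
√(V₂²−V₁²) = √(1707²−483²) = 1637.2 m/s; delay term = 2·16.6·1637.2/(483·1707) = 0.06593 s.
t = 31.1/1707 + 0.06593 = 0.08415 s.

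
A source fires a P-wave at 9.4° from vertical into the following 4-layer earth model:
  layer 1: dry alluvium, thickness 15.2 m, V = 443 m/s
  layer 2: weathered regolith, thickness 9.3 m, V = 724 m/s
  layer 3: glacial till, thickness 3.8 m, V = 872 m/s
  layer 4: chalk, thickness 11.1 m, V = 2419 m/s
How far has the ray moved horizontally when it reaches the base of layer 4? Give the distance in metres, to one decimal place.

28.3 m

Apply Snell's law at each interface; in layer i the horizontal offset is hᵢ·tan θᵢ.
Layer 1: θ = 9.40°; offset = 15.2·tan 9.40° = 2.516 m.
Layer 2: sin θ = 724·sin 9.4°/443 = 0.2669, θ = 15.48°; offset = 9.3·tan 15.48° = 2.576 m.
Layer 3: sin θ = 872·sin 9.4°/443 = 0.3215, θ = 18.75°; offset = 3.8·tan 18.75° = 1.290 m.
Layer 4: sin θ = 2419·sin 9.4°/443 = 0.8918, θ = 63.11°; offset = 11.1·tan 63.11° = 21.884 m.
Total horizontal offset = 28.267 m.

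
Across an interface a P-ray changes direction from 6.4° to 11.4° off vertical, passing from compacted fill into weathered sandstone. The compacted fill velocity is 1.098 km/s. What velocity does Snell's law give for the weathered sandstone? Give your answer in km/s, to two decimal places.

Snell's law: sin 6.4°/V₁ = sin 11.4°/V₂.
V₂ = V₁·sin 11.4°/sin 6.4° = 1.098 × 1.7732 = 1.95 km/s.

1.95 km/s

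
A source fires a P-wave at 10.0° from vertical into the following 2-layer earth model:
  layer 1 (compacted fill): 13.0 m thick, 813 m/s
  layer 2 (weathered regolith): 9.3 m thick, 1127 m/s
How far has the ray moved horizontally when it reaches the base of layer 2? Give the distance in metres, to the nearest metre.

Apply Snell's law at each interface; in layer i the horizontal offset is hᵢ·tan θᵢ.
Layer 1: θ = 10.00°; offset = 13.0·tan 10.00° = 2.292 m.
Layer 2: sin θ = 1127·sin 10.0°/813 = 0.2407, θ = 13.93°; offset = 9.3·tan 13.93° = 2.306 m.
Total horizontal offset = 4.599 m.

5 m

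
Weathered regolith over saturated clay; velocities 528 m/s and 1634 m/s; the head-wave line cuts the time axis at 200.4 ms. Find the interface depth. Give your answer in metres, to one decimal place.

55.9 m

h = tᵢ·V₁·V₂ / (2·√(V₂²−V₁²)).
√(V₂²−V₁²) = √(1634² − 528²) = 1546.3 m/s.
h = 0.2004 s × 528 × 1634 / (2 × 1546.3) = 55.90 m.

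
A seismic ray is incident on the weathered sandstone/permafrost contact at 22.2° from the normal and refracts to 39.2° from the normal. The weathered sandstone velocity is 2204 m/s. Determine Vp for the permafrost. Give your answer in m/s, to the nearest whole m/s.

3687 m/s

sin 22.2° = 0.3778; sin 39.2° = 0.6320.
V₂ = V₁·(sin θ₂/sin θ₁) = 2204·(0.6320/0.3778) = 3686.72 m/s.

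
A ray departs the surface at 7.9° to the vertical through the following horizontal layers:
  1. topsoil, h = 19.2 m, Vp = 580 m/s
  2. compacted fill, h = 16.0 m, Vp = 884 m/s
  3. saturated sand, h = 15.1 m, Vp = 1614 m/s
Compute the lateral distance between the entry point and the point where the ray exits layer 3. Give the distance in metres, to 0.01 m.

p = sin θ₁/V₁ = sin 7.9°/580 = 2.3697e-04 s/m is conserved through the stack.
Layer 1: θ = 7.90°; offset = 19.2·tan 7.90° = 2.6642 m.
Layer 2: sin θ = p·884 = 0.2095 → θ = 12.09°; offset = 16.0·tan 12.09° = 3.4278 m.
Layer 3: sin θ = p·1614 = 0.3825 → θ = 22.49°; offset = 15.1·tan 22.49° = 6.2506 m.
Summing the layer offsets gives 12.3427 m.

12.34 m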